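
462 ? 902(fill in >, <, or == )<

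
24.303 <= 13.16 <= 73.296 False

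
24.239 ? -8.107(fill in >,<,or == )>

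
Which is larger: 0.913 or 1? 1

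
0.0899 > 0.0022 True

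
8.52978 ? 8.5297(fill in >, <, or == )>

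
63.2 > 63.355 False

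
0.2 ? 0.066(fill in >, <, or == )>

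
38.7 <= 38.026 False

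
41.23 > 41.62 False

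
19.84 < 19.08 False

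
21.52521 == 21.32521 False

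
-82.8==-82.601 False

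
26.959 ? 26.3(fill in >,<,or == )>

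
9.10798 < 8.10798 False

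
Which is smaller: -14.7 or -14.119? -14.7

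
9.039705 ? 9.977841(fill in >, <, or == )<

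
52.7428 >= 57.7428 False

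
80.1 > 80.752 False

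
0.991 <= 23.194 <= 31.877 True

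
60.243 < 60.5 True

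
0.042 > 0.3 False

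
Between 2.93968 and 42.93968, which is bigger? 42.93968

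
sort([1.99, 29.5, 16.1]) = [1.99, 16.1, 29.5]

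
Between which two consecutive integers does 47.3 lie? 47 and 48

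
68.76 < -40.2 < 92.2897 False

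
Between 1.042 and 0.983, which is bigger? 1.042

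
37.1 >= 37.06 True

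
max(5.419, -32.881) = 5.419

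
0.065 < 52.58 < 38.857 False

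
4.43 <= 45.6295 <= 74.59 True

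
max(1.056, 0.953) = 1.056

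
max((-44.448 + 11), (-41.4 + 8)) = -33.4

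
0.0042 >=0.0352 False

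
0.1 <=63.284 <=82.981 True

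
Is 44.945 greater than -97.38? Yes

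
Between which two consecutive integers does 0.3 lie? 0 and 1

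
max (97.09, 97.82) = 97.82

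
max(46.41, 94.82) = 94.82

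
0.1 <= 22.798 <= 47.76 True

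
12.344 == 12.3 False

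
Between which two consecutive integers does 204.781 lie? 204 and 205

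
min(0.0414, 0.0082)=0.0082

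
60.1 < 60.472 True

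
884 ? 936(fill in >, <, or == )<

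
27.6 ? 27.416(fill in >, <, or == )>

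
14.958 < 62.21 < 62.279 True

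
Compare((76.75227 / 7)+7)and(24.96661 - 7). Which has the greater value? (24.96661 - 7)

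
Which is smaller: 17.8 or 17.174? 17.174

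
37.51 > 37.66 False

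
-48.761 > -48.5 False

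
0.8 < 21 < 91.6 True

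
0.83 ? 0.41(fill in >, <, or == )>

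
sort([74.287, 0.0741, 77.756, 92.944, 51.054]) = [0.0741, 51.054, 74.287, 77.756, 92.944]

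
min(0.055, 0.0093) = 0.0093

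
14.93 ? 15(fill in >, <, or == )<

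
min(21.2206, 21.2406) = 21.2206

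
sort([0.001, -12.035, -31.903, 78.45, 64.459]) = [-31.903, -12.035, 0.001, 64.459, 78.45]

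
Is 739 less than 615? No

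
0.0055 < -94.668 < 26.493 False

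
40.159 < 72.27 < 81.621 True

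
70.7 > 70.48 True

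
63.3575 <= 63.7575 True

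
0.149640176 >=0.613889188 False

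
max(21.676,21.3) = 21.676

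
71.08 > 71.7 False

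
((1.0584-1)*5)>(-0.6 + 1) False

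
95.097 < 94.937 False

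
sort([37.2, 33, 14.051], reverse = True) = [37.2, 33, 14.051]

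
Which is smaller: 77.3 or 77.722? 77.3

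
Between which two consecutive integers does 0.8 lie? 0 and 1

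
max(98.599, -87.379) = 98.599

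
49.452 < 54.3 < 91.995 True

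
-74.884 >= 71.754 False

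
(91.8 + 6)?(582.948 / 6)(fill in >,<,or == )>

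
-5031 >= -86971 True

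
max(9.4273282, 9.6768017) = 9.6768017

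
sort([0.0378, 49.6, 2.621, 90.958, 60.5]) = [0.0378, 2.621, 49.6, 60.5, 90.958]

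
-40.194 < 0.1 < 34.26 True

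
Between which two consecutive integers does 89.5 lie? 89 and 90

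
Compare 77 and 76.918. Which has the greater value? 77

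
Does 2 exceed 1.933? Yes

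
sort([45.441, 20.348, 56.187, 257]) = [20.348, 45.441, 56.187, 257]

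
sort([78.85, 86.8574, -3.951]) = [-3.951, 78.85, 86.8574]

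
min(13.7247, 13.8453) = 13.7247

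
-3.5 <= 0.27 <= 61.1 True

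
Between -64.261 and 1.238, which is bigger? 1.238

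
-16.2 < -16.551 False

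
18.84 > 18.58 True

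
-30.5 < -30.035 True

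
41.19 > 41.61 False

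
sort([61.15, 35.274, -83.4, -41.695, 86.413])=[-83.4, -41.695, 35.274, 61.15, 86.413]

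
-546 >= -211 False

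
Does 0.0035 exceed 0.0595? No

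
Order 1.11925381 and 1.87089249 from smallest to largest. 1.11925381, 1.87089249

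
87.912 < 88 True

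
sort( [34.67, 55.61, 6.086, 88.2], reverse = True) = [88.2, 55.61, 34.67, 6.086]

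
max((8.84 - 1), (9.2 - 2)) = 7.84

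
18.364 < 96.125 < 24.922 False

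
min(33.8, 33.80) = 33.8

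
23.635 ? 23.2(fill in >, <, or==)>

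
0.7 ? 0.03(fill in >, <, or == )>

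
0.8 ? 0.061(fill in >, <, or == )>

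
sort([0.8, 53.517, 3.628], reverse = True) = [53.517, 3.628, 0.8]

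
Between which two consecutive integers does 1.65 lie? 1 and 2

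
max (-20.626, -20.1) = -20.1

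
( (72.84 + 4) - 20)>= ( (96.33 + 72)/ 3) True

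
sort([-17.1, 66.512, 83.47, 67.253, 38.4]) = [-17.1, 38.4, 66.512, 67.253, 83.47]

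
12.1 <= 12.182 True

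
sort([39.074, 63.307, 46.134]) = [39.074, 46.134, 63.307]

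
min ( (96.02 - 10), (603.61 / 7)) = 86.02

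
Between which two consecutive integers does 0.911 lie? 0 and 1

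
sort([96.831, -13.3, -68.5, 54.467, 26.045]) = [-68.5, -13.3, 26.045, 54.467, 96.831]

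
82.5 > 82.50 False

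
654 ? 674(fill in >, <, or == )<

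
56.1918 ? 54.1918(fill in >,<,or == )>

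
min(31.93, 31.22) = 31.22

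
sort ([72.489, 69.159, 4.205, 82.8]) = [4.205, 69.159, 72.489, 82.8]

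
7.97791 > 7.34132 True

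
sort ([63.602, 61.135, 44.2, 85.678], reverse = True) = [85.678, 63.602, 61.135, 44.2]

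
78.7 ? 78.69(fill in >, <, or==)>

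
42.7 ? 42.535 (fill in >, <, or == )>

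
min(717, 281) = 281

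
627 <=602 False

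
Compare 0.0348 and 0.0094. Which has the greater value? 0.0348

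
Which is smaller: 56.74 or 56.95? 56.74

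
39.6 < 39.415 False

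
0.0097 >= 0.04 False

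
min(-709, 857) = -709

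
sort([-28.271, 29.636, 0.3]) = [-28.271, 0.3, 29.636]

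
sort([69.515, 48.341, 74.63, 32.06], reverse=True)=[74.63, 69.515, 48.341, 32.06]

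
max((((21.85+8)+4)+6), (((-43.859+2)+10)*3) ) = 39.85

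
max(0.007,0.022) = 0.022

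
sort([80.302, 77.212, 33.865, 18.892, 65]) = [18.892, 33.865, 65, 77.212, 80.302]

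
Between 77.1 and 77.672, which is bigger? 77.672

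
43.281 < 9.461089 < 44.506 False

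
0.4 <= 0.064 False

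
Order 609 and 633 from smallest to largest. 609, 633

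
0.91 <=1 True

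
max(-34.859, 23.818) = 23.818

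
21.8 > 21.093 True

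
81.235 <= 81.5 True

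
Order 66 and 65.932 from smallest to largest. 65.932, 66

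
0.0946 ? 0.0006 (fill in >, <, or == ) >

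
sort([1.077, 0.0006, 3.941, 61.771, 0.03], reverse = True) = [61.771, 3.941, 1.077, 0.03, 0.0006]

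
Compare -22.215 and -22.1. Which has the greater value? -22.1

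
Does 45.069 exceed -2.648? Yes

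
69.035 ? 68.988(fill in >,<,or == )>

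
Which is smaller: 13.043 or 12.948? 12.948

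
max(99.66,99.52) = 99.66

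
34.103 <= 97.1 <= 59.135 False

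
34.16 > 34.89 False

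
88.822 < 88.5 False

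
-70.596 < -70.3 True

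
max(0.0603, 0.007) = 0.0603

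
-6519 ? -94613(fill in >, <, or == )>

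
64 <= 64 True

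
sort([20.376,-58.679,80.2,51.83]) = [-58.679,20.376,51.83,80.2]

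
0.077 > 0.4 False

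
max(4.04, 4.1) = 4.1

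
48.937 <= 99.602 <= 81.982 False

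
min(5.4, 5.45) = 5.4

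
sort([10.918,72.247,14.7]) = [10.918,14.7,72.247]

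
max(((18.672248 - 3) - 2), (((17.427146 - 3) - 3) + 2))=13.672248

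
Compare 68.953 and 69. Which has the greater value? 69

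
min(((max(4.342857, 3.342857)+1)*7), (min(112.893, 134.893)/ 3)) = 37.399999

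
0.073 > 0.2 False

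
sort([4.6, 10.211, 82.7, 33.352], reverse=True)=[82.7, 33.352, 10.211, 4.6]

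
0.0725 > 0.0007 True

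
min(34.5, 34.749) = 34.5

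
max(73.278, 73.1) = 73.278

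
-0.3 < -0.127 True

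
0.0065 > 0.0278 False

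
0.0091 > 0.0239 False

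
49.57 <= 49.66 True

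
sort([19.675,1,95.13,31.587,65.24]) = [1,19.675,31.587,65.24,95.13]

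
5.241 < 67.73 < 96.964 True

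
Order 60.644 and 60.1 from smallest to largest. 60.1, 60.644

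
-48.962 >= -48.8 False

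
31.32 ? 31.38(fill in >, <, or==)<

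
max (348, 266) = 348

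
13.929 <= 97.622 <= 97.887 True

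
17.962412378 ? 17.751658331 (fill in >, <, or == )>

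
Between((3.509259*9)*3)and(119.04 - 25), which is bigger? ((3.509259*9)*3)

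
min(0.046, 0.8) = 0.046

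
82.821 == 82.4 False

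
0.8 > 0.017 True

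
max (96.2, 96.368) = 96.368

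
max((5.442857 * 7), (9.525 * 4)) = 38.1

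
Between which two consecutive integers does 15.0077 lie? 15 and 16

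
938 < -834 False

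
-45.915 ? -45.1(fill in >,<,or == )<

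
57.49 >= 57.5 False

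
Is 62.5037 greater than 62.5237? No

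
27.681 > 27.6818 False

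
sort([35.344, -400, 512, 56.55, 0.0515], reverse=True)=[512, 56.55, 35.344, 0.0515, -400]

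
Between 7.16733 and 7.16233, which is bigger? 7.16733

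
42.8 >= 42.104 True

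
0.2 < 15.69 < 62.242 True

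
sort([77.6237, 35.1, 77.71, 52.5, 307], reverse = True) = [307, 77.71, 77.6237, 52.5, 35.1]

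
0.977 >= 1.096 False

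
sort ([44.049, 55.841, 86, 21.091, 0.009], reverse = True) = [86, 55.841, 44.049, 21.091, 0.009]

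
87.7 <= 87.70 True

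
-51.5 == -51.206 False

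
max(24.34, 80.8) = 80.8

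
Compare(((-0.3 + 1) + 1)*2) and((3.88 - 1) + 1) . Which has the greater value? ((3.88 - 1) + 1)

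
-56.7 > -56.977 True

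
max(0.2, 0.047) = 0.2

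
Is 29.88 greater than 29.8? Yes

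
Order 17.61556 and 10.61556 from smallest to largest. 10.61556, 17.61556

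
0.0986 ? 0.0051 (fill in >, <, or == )>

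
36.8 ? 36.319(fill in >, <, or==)>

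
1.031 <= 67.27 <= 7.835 False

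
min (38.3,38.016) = 38.016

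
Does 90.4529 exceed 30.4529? Yes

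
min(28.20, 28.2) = 28.20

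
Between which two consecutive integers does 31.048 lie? 31 and 32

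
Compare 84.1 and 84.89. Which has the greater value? 84.89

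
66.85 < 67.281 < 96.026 True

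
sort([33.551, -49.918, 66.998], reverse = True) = [66.998, 33.551, -49.918]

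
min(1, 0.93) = 0.93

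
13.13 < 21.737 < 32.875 True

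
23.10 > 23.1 False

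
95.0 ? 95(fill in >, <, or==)==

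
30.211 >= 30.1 True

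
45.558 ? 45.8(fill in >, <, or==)<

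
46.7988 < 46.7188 False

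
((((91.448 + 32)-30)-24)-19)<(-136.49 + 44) False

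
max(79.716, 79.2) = 79.716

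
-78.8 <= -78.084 True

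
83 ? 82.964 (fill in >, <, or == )>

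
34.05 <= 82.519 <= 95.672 True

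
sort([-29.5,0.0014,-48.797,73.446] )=[-48.797,-29.5,0.0014,73.446]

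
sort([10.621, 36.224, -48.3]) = [-48.3, 10.621, 36.224]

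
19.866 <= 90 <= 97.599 True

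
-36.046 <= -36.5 False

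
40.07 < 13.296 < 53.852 False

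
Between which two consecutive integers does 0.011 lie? 0 and 1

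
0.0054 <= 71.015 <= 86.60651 True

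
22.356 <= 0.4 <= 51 False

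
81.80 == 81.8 True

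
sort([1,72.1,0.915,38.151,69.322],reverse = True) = [72.1,69.322,38.151,1,0.915]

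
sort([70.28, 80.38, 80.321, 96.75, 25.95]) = [25.95, 70.28, 80.321, 80.38, 96.75]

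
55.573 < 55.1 False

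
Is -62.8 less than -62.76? Yes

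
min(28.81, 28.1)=28.1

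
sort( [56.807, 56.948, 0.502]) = [0.502, 56.807, 56.948]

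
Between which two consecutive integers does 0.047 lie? 0 and 1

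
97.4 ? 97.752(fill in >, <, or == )<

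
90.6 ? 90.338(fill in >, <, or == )>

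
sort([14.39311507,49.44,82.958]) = [14.39311507,49.44,82.958]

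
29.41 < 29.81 True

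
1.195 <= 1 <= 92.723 False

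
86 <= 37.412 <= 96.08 False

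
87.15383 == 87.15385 False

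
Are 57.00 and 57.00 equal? Yes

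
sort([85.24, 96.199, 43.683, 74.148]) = [43.683, 74.148, 85.24, 96.199]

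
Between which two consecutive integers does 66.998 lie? 66 and 67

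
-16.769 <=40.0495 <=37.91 False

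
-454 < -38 True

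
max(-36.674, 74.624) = 74.624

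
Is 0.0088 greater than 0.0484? No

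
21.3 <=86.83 True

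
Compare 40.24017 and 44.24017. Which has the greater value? 44.24017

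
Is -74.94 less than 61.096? Yes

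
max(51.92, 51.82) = 51.92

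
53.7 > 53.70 False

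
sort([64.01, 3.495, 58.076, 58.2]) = [3.495, 58.076, 58.2, 64.01]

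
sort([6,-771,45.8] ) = [-771,6,45.8]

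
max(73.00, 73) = 73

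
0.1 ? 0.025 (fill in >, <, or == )>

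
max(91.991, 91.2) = 91.991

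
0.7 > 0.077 True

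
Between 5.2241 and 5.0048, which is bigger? 5.2241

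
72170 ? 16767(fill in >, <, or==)>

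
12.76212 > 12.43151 True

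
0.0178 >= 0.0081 True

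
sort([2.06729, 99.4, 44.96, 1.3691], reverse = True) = [99.4, 44.96, 2.06729, 1.3691]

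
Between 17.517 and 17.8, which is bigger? 17.8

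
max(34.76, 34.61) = 34.76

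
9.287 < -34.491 False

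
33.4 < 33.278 False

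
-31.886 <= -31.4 True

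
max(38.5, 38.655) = 38.655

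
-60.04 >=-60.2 True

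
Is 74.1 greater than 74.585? No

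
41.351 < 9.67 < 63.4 False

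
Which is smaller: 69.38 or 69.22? 69.22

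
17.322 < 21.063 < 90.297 True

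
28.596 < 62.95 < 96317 True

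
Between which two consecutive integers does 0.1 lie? 0 and 1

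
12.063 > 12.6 False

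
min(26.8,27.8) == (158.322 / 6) False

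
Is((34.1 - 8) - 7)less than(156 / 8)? Yes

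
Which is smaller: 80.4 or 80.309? 80.309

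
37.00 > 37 False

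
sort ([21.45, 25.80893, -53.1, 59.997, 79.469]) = [-53.1, 21.45, 25.80893, 59.997, 79.469]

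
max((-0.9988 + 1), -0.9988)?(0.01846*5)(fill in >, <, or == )<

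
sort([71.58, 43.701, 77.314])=[43.701, 71.58, 77.314]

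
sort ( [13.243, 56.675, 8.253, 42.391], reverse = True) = [56.675, 42.391, 13.243, 8.253]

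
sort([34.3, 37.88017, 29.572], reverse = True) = [37.88017, 34.3, 29.572]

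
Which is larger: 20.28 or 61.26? 61.26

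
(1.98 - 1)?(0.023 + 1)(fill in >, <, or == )<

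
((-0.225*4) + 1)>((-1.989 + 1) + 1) True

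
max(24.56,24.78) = 24.78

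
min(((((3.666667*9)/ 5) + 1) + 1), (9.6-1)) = 8.6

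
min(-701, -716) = -716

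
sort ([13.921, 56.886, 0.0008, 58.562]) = [0.0008, 13.921, 56.886, 58.562]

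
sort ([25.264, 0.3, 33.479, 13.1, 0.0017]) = [0.0017, 0.3, 13.1, 25.264, 33.479]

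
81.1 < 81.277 True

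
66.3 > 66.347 False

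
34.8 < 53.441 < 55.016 True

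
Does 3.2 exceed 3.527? No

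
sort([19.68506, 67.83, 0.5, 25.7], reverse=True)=[67.83, 25.7, 19.68506, 0.5]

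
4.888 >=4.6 True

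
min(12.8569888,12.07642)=12.07642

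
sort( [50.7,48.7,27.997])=[27.997,48.7,50.7]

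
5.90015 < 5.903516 True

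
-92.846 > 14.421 False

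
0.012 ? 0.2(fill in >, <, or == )<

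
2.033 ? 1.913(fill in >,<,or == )>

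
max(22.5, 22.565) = 22.565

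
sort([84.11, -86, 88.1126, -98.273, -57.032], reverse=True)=[88.1126, 84.11, -57.032, -86, -98.273]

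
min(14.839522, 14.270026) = 14.270026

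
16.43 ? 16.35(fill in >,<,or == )>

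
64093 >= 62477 True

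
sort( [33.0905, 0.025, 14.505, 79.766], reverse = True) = [79.766, 33.0905, 14.505, 0.025]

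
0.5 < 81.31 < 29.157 False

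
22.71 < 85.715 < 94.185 True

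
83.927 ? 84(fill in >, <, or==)<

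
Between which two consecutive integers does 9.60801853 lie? 9 and 10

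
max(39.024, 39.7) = 39.7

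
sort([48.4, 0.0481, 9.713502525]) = [0.0481, 9.713502525, 48.4]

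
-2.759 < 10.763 True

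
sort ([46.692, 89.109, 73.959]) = [46.692, 73.959, 89.109]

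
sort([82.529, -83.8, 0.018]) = [-83.8, 0.018, 82.529]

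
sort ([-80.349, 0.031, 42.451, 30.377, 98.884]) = [-80.349, 0.031, 30.377, 42.451, 98.884]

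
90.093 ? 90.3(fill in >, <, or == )<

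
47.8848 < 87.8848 True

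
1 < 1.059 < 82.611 True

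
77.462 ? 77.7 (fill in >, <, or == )<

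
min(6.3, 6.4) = 6.3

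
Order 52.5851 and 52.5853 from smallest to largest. 52.5851, 52.5853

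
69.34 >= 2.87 True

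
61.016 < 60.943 False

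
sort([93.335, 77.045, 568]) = [77.045, 93.335, 568]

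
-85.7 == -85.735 False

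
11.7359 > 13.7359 False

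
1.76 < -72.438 False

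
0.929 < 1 True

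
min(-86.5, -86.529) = -86.529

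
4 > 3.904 True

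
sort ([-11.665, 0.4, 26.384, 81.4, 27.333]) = [-11.665, 0.4, 26.384, 27.333, 81.4]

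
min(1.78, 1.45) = 1.45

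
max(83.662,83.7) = 83.7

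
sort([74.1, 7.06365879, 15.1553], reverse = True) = [74.1, 15.1553, 7.06365879]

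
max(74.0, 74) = 74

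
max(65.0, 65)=65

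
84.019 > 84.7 False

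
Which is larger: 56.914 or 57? 57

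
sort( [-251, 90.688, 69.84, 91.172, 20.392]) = [-251, 20.392, 69.84, 90.688, 91.172]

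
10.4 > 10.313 True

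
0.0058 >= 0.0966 False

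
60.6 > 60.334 True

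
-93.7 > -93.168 False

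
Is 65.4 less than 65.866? Yes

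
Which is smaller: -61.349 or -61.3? -61.349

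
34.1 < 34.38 True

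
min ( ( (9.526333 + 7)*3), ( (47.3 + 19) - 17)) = 49.3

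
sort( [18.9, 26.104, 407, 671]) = [18.9, 26.104, 407, 671]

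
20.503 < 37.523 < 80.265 True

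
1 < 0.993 False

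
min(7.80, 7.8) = 7.80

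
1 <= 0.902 False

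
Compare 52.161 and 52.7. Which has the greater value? 52.7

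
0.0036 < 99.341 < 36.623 False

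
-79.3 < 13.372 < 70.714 True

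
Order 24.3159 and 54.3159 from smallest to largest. 24.3159, 54.3159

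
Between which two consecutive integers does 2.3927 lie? 2 and 3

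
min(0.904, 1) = 0.904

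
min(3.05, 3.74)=3.05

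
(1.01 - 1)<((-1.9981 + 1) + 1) False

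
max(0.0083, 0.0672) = 0.0672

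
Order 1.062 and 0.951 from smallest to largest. 0.951, 1.062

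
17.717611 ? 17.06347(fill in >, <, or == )>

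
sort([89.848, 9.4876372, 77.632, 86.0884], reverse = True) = [89.848, 86.0884, 77.632, 9.4876372]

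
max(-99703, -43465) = -43465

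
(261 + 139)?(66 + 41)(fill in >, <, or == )>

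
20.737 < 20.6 False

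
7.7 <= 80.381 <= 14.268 False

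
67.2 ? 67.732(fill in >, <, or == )<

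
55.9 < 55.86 False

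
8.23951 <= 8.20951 False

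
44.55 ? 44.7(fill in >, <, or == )<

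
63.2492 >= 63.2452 True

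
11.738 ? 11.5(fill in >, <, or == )>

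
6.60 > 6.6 False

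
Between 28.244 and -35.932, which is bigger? 28.244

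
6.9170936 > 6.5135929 True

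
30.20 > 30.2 False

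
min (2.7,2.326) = 2.326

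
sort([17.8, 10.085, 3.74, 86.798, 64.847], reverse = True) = [86.798, 64.847, 17.8, 10.085, 3.74]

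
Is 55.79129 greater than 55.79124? Yes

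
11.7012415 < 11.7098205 True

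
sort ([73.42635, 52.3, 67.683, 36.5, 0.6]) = [0.6, 36.5, 52.3, 67.683, 73.42635]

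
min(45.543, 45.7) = 45.543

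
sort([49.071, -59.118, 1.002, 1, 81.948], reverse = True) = [81.948, 49.071, 1.002, 1, -59.118]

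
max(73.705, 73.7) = 73.705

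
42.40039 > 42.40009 True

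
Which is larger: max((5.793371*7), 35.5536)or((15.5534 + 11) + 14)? max((5.793371*7), 35.5536)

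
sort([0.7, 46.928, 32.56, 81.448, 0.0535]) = [0.0535, 0.7, 32.56, 46.928, 81.448]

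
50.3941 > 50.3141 True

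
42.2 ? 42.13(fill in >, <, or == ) >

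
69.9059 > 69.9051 True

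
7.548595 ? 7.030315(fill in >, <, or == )>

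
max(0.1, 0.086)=0.1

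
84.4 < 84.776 True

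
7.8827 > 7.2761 True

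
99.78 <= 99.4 False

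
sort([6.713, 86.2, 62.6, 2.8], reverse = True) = [86.2, 62.6, 6.713, 2.8]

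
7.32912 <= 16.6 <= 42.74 True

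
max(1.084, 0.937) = 1.084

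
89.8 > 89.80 False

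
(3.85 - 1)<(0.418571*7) True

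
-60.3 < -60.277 True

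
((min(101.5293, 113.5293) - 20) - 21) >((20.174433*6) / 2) True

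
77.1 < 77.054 False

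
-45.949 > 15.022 False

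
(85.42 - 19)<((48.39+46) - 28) False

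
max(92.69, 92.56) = 92.69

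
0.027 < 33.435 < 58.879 True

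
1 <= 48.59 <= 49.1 True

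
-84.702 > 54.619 False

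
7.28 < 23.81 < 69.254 True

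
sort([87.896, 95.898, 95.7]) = [87.896, 95.7, 95.898]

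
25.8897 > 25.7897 True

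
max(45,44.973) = 45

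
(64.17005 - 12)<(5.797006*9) True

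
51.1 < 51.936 True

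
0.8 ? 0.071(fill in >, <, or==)>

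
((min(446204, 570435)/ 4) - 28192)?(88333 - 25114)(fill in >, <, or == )>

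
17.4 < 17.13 False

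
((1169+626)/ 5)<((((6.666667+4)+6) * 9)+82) False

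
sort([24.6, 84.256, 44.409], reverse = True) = [84.256, 44.409, 24.6]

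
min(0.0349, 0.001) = 0.001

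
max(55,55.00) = 55.00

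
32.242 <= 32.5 True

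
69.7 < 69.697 False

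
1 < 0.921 False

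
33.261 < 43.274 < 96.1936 True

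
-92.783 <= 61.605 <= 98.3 True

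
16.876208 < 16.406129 False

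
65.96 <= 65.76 False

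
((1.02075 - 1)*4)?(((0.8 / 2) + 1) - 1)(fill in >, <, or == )<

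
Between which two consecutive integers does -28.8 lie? -29 and -28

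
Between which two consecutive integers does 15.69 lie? 15 and 16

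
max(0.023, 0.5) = 0.5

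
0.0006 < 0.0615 True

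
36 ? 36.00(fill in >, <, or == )==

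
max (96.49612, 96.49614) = 96.49614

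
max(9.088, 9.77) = 9.77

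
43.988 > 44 False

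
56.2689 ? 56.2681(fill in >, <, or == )>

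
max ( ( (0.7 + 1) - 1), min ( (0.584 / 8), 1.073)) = 0.7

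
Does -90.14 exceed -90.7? Yes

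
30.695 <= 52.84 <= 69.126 True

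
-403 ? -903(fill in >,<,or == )>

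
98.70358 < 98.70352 False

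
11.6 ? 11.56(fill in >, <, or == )>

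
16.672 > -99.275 True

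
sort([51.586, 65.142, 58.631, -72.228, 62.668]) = [-72.228, 51.586, 58.631, 62.668, 65.142]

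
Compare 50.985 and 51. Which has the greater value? 51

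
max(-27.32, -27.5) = -27.32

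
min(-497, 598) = -497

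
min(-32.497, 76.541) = -32.497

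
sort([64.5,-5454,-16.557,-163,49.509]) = [-5454,-163,-16.557,49.509,64.5]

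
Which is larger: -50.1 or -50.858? -50.1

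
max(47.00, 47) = 47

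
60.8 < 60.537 False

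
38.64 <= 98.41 True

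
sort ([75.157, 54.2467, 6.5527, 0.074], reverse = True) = [75.157, 54.2467, 6.5527, 0.074]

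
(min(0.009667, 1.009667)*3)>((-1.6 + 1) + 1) False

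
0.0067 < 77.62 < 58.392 False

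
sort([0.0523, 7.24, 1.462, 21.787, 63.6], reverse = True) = [63.6, 21.787, 7.24, 1.462, 0.0523]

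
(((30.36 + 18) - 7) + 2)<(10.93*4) True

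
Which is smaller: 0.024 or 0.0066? 0.0066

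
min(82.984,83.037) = 82.984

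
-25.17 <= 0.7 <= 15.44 True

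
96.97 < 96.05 False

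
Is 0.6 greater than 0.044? Yes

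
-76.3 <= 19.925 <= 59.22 True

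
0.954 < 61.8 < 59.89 False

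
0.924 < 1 True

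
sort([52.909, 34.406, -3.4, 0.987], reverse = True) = [52.909, 34.406, 0.987, -3.4]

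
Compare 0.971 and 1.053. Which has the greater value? 1.053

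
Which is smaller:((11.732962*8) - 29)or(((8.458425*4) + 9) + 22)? (((8.458425*4) + 9) + 22)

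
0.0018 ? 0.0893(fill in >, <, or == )<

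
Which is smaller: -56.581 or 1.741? -56.581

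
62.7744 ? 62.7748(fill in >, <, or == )<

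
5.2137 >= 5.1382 True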